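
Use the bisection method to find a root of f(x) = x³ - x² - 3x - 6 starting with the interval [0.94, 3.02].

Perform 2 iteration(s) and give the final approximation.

f(x) = x³ - x² - 3x - 6
Initial interval: [0.94, 3.02]

Iteration 1:
  c_1 = (0.940000 + 3.020000)/2 = 1.980000
  f(c_1) = f(1.980000) = -8.098008
  f(a) × f(c) ≥ 0, new interval: [1.980000, 3.020000]
Iteration 2:
  c_2 = (1.980000 + 3.020000)/2 = 2.500000
  f(c_2) = f(2.500000) = -4.125000
  f(a) × f(c) ≥ 0, new interval: [2.500000, 3.020000]

After 2 iteration(s), the approximation is c_2 = 2.500000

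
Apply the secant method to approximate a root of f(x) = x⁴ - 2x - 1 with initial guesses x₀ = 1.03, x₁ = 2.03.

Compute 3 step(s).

f(x) = x⁴ - 2x - 1
x₀ = 1.03, x₁ = 2.03

Secant formula: x_{n+1} = x_n - f(x_n)(x_n - x_{n-1})/(f(x_n) - f(x_{n-1}))

Iteration 1:
  f(1.030000) = -1.934491
  f(2.030000) = 11.921817
  x_2 = 2.030000 - 11.921817×(2.030000 - 1.030000)/(11.921817 - (-1.934491))
       = 1.169611
Iteration 2:
  f(2.030000) = 11.921817
  f(1.169611) = -1.467826
  x_3 = 1.169611 - (-1.467826)×(1.169611 - 2.030000)/(-1.467826 - 11.921817)
       = 1.263930
Iteration 3:
  f(1.169611) = -1.467826
  f(1.263930) = -0.975792
  x_4 = 1.263930 - (-0.975792)×(1.263930 - 1.169611)/(-0.975792 - (-1.467826))
       = 1.450982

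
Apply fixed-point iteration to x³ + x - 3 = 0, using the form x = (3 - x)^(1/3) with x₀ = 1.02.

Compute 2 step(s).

Equation: x³ + x - 3 = 0
Fixed-point form: x = (3 - x)^(1/3)
x₀ = 1.02

x_1 = g(1.020000) = 1.255707
x_2 = g(1.255707) = 1.203760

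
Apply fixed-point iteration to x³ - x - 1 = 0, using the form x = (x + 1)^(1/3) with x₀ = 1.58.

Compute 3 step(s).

Equation: x³ - x - 1 = 0
Fixed-point form: x = (x + 1)^(1/3)
x₀ = 1.58

x_1 = g(1.580000) = 1.371534
x_2 = g(1.371534) = 1.333551
x_3 = g(1.333551) = 1.326394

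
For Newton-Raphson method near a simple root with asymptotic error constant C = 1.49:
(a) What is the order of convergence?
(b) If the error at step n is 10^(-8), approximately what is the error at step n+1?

(a) Newton-Raphson has quadratic (order 2) convergence near simple roots.
    This means |e_{n+1}| ≈ C|e_n|².

(b) With |e_n| = 10^(-8) and C = 1.49:
    |e_{n+1}| ≈ 1.49 × (10^(-8))² = 1.49 × 10^(-16)

(a) 2 (quadratic); (b) |e_{n+1}| ≈ 1.490e-16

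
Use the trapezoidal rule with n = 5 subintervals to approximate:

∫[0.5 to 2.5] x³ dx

f(x) = x³
a = 0.5, b = 2.5, n = 5
h = (b - a)/n = 0.400000

Trapezoidal rule: (h/2)[f(x₀) + 2f(x₁) + 2f(x₂) + ... + f(xₙ)]

x_0 = 0.5000, f(x_0) = 0.125000, coefficient = 1
x_1 = 0.9000, f(x_1) = 0.729000, coefficient = 2
x_2 = 1.3000, f(x_2) = 2.197000, coefficient = 2
x_3 = 1.7000, f(x_3) = 4.913000, coefficient = 2
x_4 = 2.1000, f(x_4) = 9.261000, coefficient = 2
x_5 = 2.5000, f(x_5) = 15.625000, coefficient = 1

I ≈ (0.400000/2) × 49.950000 = 9.990000
Exact value: 9.750000
Error: 0.240000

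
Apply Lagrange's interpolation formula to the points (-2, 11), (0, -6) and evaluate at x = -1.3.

Lagrange interpolation formula:
P(x) = Σ yᵢ × Lᵢ(x)
where Lᵢ(x) = Π_{j≠i} (x - xⱼ)/(xᵢ - xⱼ)

L_0(-1.3) = (-1.3 - 0)/(-2 - 0) = 0.650000
L_1(-1.3) = (-1.3 - (-2))/(0 - (-2)) = 0.350000

P(-1.3) = 11×L_0(-1.3) + (-6)×L_1(-1.3)
P(-1.3) = 5.050000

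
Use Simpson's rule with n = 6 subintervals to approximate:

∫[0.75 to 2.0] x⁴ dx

f(x) = x⁴
a = 0.75, b = 2.0, n = 6
h = (b - a)/n = 0.208333

Simpson's rule: (h/3)[f(x₀) + 4f(x₁) + 2f(x₂) + ... + f(xₙ)]

x_0 = 0.7500, f(x_0) = 0.316406, coefficient = 1
x_1 = 0.9583, f(x_1) = 0.843464, coefficient = 4
x_2 = 1.1667, f(x_2) = 1.852623, coefficient = 2
x_3 = 1.3750, f(x_3) = 3.574463, coefficient = 4
x_4 = 1.5833, f(x_4) = 6.284770, coefficient = 2
x_5 = 1.7917, f(x_5) = 10.304546, coefficient = 4
x_6 = 2.0000, f(x_6) = 16.000000, coefficient = 1

I ≈ (0.208333/3) × 91.481084 = 6.352853
Exact value: 6.352539
Error: 0.000314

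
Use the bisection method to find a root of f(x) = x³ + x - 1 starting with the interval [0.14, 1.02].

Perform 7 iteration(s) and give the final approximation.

f(x) = x³ + x - 1
Initial interval: [0.14, 1.02]

Iteration 1:
  c_1 = (0.140000 + 1.020000)/2 = 0.580000
  f(c_1) = f(0.580000) = -0.224888
  f(a) × f(c) ≥ 0, new interval: [0.580000, 1.020000]
Iteration 2:
  c_2 = (0.580000 + 1.020000)/2 = 0.800000
  f(c_2) = f(0.800000) = 0.312000
  f(a) × f(c) < 0, new interval: [0.580000, 0.800000]
Iteration 3:
  c_3 = (0.580000 + 0.800000)/2 = 0.690000
  f(c_3) = f(0.690000) = 0.018509
  f(a) × f(c) < 0, new interval: [0.580000, 0.690000]
Iteration 4:
  c_4 = (0.580000 + 0.690000)/2 = 0.635000
  f(c_4) = f(0.635000) = -0.108952
  f(a) × f(c) ≥ 0, new interval: [0.635000, 0.690000]
Iteration 5:
  c_5 = (0.635000 + 0.690000)/2 = 0.662500
  f(c_5) = f(0.662500) = -0.046725
  f(a) × f(c) ≥ 0, new interval: [0.662500, 0.690000]
Iteration 6:
  c_6 = (0.662500 + 0.690000)/2 = 0.676250
  f(c_6) = f(0.676250) = -0.014491
  f(a) × f(c) ≥ 0, new interval: [0.676250, 0.690000]
Iteration 7:
  c_7 = (0.676250 + 0.690000)/2 = 0.683125
  f(c_7) = f(0.683125) = 0.001912
  f(a) × f(c) < 0, new interval: [0.676250, 0.683125]

After 7 iteration(s), the approximation is c_7 = 0.683125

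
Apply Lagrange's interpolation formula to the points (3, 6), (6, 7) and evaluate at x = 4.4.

Lagrange interpolation formula:
P(x) = Σ yᵢ × Lᵢ(x)
where Lᵢ(x) = Π_{j≠i} (x - xⱼ)/(xᵢ - xⱼ)

L_0(4.4) = (4.4 - 6)/(3 - 6) = 0.533333
L_1(4.4) = (4.4 - 3)/(6 - 3) = 0.466667

P(4.4) = 6×L_0(4.4) + 7×L_1(4.4)
P(4.4) = 6.466667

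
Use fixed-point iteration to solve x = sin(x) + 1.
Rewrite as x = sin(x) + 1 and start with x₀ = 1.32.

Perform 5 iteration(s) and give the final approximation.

Equation: x = sin(x) + 1
Fixed-point form: x = sin(x) + 1
x₀ = 1.32

x_1 = g(1.320000) = 1.968715
x_2 = g(1.968715) = 1.921869
x_3 = g(1.921869) = 1.939004
x_4 = g(1.939004) = 1.932974
x_5 = g(1.932974) = 1.935127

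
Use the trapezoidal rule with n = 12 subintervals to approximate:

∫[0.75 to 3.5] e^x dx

f(x) = e^x
a = 0.75, b = 3.5, n = 12
h = (b - a)/n = 0.229167

Trapezoidal rule: (h/2)[f(x₀) + 2f(x₁) + 2f(x₂) + ... + f(xₙ)]

x_0 = 0.7500, f(x_0) = 2.117000, coefficient = 1
x_1 = 0.9792, f(x_1) = 2.662237, coefficient = 2
x_2 = 1.2083, f(x_2) = 3.347900, coefficient = 2
x_3 = 1.4375, f(x_3) = 4.210157, coefficient = 2
x_4 = 1.6667, f(x_4) = 5.294490, coefficient = 2
x_5 = 1.8958, f(x_5) = 6.658095, coefficient = 2
x_6 = 2.1250, f(x_6) = 8.372897, coefficient = 2
x_7 = 2.3542, f(x_7) = 10.529351, coefficient = 2
x_8 = 2.5833, f(x_8) = 13.241202, coefficient = 2
x_9 = 2.8125, f(x_9) = 16.651495, coefficient = 2
x_10 = 3.0417, f(x_10) = 20.940114, coefficient = 2
x_11 = 3.2708, f(x_11) = 26.333275, coefficient = 2
x_12 = 3.5000, f(x_12) = 33.115452, coefficient = 1

I ≈ (0.229167/2) × 271.714878 = 31.133996
Exact value: 30.998452
Error: 0.135544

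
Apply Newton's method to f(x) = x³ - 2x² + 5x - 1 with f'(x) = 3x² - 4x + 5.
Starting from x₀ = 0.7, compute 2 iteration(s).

f(x) = x³ - 2x² + 5x - 1
f'(x) = 3x² - 4x + 5
x₀ = 0.7

Newton-Raphson formula: x_{n+1} = x_n - f(x_n)/f'(x_n)

Iteration 1:
  f(0.700000) = 1.863000
  f'(0.700000) = 3.670000
  x_1 = 0.700000 - 1.863000/3.670000 = 0.192371
Iteration 2:
  f(0.192371) = -0.105041
  f'(0.192371) = 4.341537
  x_2 = 0.192371 - (-0.105041)/4.341537 = 0.216565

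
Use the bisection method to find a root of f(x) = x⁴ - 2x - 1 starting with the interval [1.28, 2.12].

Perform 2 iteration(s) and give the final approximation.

f(x) = x⁴ - 2x - 1
Initial interval: [1.28, 2.12]

Iteration 1:
  c_1 = (1.280000 + 2.120000)/2 = 1.700000
  f(c_1) = f(1.700000) = 3.952100
  f(a) × f(c) < 0, new interval: [1.280000, 1.700000]
Iteration 2:
  c_2 = (1.280000 + 1.700000)/2 = 1.490000
  f(c_2) = f(1.490000) = 0.948844
  f(a) × f(c) < 0, new interval: [1.280000, 1.490000]

After 2 iteration(s), the approximation is c_2 = 1.490000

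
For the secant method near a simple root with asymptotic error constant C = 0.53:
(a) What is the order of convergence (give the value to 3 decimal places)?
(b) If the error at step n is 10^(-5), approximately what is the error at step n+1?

(a) Secant method has superlinear convergence with order φ = (1+√5)/2 ≈ 1.618.
    This means |e_{n+1}| ≈ C|e_n|^1.618.

(b) With |e_n| = 10^(-5) and C = 0.53:
    |e_{n+1}| ≈ 0.53 × (10^(-5))^1.618 = 0.53 × 10^(-8.09)

(a) ≈ 1.618 (golden ratio); (b) |e_{n+1}| ≈ 4.306e-09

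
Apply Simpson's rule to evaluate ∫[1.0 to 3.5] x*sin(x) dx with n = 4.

f(x) = x*sin(x)
a = 1.0, b = 3.5, n = 4
h = (b - a)/n = 0.625000

Simpson's rule: (h/3)[f(x₀) + 4f(x₁) + 2f(x₂) + ... + f(xₙ)]

x_0 = 1.0000, f(x_0) = 0.841471, coefficient = 1
x_1 = 1.6250, f(x_1) = 1.622613, coefficient = 4
x_2 = 2.2500, f(x_2) = 1.750665, coefficient = 2
x_3 = 2.8750, f(x_3) = 0.757407, coefficient = 4
x_4 = 3.5000, f(x_4) = -1.227741, coefficient = 1

I ≈ (0.625000/3) × 12.635142 = 2.632321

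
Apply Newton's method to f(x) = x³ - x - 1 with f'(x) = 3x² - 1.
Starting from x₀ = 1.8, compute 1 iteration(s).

f(x) = x³ - x - 1
f'(x) = 3x² - 1
x₀ = 1.8

Newton-Raphson formula: x_{n+1} = x_n - f(x_n)/f'(x_n)

Iteration 1:
  f(1.800000) = 3.032000
  f'(1.800000) = 8.720000
  x_1 = 1.800000 - 3.032000/8.720000 = 1.452294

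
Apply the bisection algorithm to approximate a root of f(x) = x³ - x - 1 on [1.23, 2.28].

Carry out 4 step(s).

f(x) = x³ - x - 1
Initial interval: [1.23, 2.28]

Iteration 1:
  c_1 = (1.230000 + 2.280000)/2 = 1.755000
  f(c_1) = f(1.755000) = 2.650444
  f(a) × f(c) < 0, new interval: [1.230000, 1.755000]
Iteration 2:
  c_2 = (1.230000 + 1.755000)/2 = 1.492500
  f(c_2) = f(1.492500) = 0.832128
  f(a) × f(c) < 0, new interval: [1.230000, 1.492500]
Iteration 3:
  c_3 = (1.230000 + 1.492500)/2 = 1.361250
  f(c_3) = f(1.361250) = 0.161148
  f(a) × f(c) < 0, new interval: [1.230000, 1.361250]
Iteration 4:
  c_4 = (1.230000 + 1.361250)/2 = 1.295625
  f(c_4) = f(1.295625) = -0.120732
  f(a) × f(c) ≥ 0, new interval: [1.295625, 1.361250]

After 4 iteration(s), the approximation is c_4 = 1.295625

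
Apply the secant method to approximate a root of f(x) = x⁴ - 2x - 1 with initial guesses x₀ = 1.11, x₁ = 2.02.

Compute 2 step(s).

f(x) = x⁴ - 2x - 1
x₀ = 1.11, x₁ = 2.02

Secant formula: x_{n+1} = x_n - f(x_n)(x_n - x_{n-1})/(f(x_n) - f(x_{n-1}))

Iteration 1:
  f(1.110000) = -1.701930
  f(2.020000) = 11.609664
  x_2 = 2.020000 - 11.609664×(2.020000 - 1.110000)/(11.609664 - (-1.701930))
       = 1.226346
Iteration 2:
  f(2.020000) = 11.609664
  f(1.226346) = -1.190901
  x_3 = 1.226346 - (-1.190901)×(1.226346 - 2.020000)/(-1.190901 - 11.609664)
       = 1.300184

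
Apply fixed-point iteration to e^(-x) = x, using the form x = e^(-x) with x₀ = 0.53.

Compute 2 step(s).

Equation: e^(-x) = x
Fixed-point form: x = e^(-x)
x₀ = 0.53

x_1 = g(0.530000) = 0.588605
x_2 = g(0.588605) = 0.555101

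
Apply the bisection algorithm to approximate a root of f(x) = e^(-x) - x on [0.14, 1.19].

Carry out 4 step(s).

f(x) = e^(-x) - x
Initial interval: [0.14, 1.19]

Iteration 1:
  c_1 = (0.140000 + 1.190000)/2 = 0.665000
  f(c_1) = f(0.665000) = -0.150726
  f(a) × f(c) < 0, new interval: [0.140000, 0.665000]
Iteration 2:
  c_2 = (0.140000 + 0.665000)/2 = 0.402500
  f(c_2) = f(0.402500) = 0.266146
  f(a) × f(c) ≥ 0, new interval: [0.402500, 0.665000]
Iteration 3:
  c_3 = (0.402500 + 0.665000)/2 = 0.533750
  f(c_3) = f(0.533750) = 0.052652
  f(a) × f(c) ≥ 0, new interval: [0.533750, 0.665000]
Iteration 4:
  c_4 = (0.533750 + 0.665000)/2 = 0.599375
  f(c_4) = f(0.599375) = -0.050220
  f(a) × f(c) < 0, new interval: [0.533750, 0.599375]

After 4 iteration(s), the approximation is c_4 = 0.599375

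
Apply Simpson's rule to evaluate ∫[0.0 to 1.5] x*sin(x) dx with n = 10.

f(x) = x*sin(x)
a = 0.0, b = 1.5, n = 10
h = (b - a)/n = 0.150000

Simpson's rule: (h/3)[f(x₀) + 4f(x₁) + 2f(x₂) + ... + f(xₙ)]

x_0 = 0.0000, f(x_0) = 0.000000, coefficient = 1
x_1 = 0.1500, f(x_1) = 0.022416, coefficient = 4
x_2 = 0.3000, f(x_2) = 0.088656, coefficient = 2
x_3 = 0.4500, f(x_3) = 0.195734, coefficient = 4
x_4 = 0.6000, f(x_4) = 0.338785, coefficient = 2
x_5 = 0.7500, f(x_5) = 0.511229, coefficient = 4
x_6 = 0.9000, f(x_6) = 0.704994, coefficient = 2
x_7 = 1.0500, f(x_7) = 0.910794, coefficient = 4
x_8 = 1.2000, f(x_8) = 1.118447, coefficient = 2
x_9 = 1.3500, f(x_9) = 1.317227, coefficient = 4
x_10 = 1.5000, f(x_10) = 1.496242, coefficient = 1

I ≈ (0.150000/3) × 17.827609 = 0.891380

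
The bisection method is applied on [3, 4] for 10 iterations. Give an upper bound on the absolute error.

Bisection error bound: |error| ≤ (b-a)/2^n
|error| ≤ (4 - 3)/2^10 = 1/2^10
|error| ≤ 0.0009765625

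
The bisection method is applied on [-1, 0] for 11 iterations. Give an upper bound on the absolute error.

Bisection error bound: |error| ≤ (b-a)/2^n
|error| ≤ (0 - (-1))/2^11 = 1/2^11
|error| ≤ 0.0004882812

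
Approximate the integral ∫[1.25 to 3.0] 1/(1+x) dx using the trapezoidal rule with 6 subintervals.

f(x) = 1/(1+x)
a = 1.25, b = 3.0, n = 6
h = (b - a)/n = 0.291667

Trapezoidal rule: (h/2)[f(x₀) + 2f(x₁) + 2f(x₂) + ... + f(xₙ)]

x_0 = 1.2500, f(x_0) = 0.444444, coefficient = 1
x_1 = 1.5417, f(x_1) = 0.393443, coefficient = 2
x_2 = 1.8333, f(x_2) = 0.352941, coefficient = 2
x_3 = 2.1250, f(x_3) = 0.320000, coefficient = 2
x_4 = 2.4167, f(x_4) = 0.292683, coefficient = 2
x_5 = 2.7083, f(x_5) = 0.269663, coefficient = 2
x_6 = 3.0000, f(x_6) = 0.250000, coefficient = 1

I ≈ (0.291667/2) × 3.951904 = 0.576319
Exact value: 0.575364
Error: 0.000955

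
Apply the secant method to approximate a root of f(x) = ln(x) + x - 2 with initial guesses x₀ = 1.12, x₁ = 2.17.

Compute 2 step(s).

f(x) = ln(x) + x - 2
x₀ = 1.12, x₁ = 2.17

Secant formula: x_{n+1} = x_n - f(x_n)(x_n - x_{n-1})/(f(x_n) - f(x_{n-1}))

Iteration 1:
  f(1.120000) = -0.766671
  f(2.170000) = 0.944727
  x_2 = 2.170000 - 0.944727×(2.170000 - 1.120000)/(0.944727 - (-0.766671))
       = 1.590378
Iteration 2:
  f(2.170000) = 0.944727
  f(1.590378) = 0.054350
  x_3 = 1.590378 - 0.054350×(1.590378 - 2.170000)/(0.054350 - 0.944727)
       = 1.554997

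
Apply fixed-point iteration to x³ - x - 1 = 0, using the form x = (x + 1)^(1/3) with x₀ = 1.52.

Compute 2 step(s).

Equation: x³ - x - 1 = 0
Fixed-point form: x = (x + 1)^(1/3)
x₀ = 1.52

x_1 = g(1.520000) = 1.360818
x_2 = g(1.360818) = 1.331540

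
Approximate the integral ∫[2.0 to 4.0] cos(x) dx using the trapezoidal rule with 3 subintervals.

f(x) = cos(x)
a = 2.0, b = 4.0, n = 3
h = (b - a)/n = 0.666667

Trapezoidal rule: (h/2)[f(x₀) + 2f(x₁) + 2f(x₂) + ... + f(xₙ)]

x_0 = 2.0000, f(x_0) = -0.416147, coefficient = 1
x_1 = 2.6667, f(x_1) = -0.889327, coefficient = 2
x_2 = 3.3333, f(x_2) = -0.981674, coefficient = 2
x_3 = 4.0000, f(x_3) = -0.653644, coefficient = 1

I ≈ (0.666667/2) × -4.811792 = -1.603931
Exact value: -1.666100
Error: 0.062169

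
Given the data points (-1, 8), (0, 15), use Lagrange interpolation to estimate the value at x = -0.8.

Lagrange interpolation formula:
P(x) = Σ yᵢ × Lᵢ(x)
where Lᵢ(x) = Π_{j≠i} (x - xⱼ)/(xᵢ - xⱼ)

L_0(-0.8) = (-0.8 - 0)/(-1 - 0) = 0.800000
L_1(-0.8) = (-0.8 - (-1))/(0 - (-1)) = 0.200000

P(-0.8) = 8×L_0(-0.8) + 15×L_1(-0.8)
P(-0.8) = 9.400000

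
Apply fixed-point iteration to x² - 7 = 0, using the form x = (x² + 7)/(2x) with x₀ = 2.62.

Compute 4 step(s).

Equation: x² - 7 = 0
Fixed-point form: x = (x² + 7)/(2x)
x₀ = 2.62

x_1 = g(2.620000) = 2.645878
x_2 = g(2.645878) = 2.645751
x_3 = g(2.645751) = 2.645751
x_4 = g(2.645751) = 2.645751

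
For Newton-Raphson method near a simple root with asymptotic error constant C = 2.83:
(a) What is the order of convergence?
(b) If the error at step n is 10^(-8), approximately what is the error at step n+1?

(a) Newton-Raphson has quadratic (order 2) convergence near simple roots.
    This means |e_{n+1}| ≈ C|e_n|².

(b) With |e_n| = 10^(-8) and C = 2.83:
    |e_{n+1}| ≈ 2.83 × (10^(-8))² = 2.83 × 10^(-16)

(a) 2 (quadratic); (b) |e_{n+1}| ≈ 2.830e-16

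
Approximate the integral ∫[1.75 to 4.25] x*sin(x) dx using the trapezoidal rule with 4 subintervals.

f(x) = x*sin(x)
a = 1.75, b = 4.25, n = 4
h = (b - a)/n = 0.625000

Trapezoidal rule: (h/2)[f(x₀) + 2f(x₁) + 2f(x₂) + ... + f(xₙ)]

x_0 = 1.7500, f(x_0) = 1.721975, coefficient = 1
x_1 = 2.3750, f(x_1) = 1.647502, coefficient = 2
x_2 = 3.0000, f(x_2) = 0.423360, coefficient = 2
x_3 = 3.6250, f(x_3) = -1.684896, coefficient = 2
x_4 = 4.2500, f(x_4) = -3.803705, coefficient = 1

I ≈ (0.625000/2) × -1.309797 = -0.409311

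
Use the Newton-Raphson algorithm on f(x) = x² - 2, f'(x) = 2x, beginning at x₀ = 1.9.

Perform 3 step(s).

f(x) = x² - 2
f'(x) = 2x
x₀ = 1.9

Newton-Raphson formula: x_{n+1} = x_n - f(x_n)/f'(x_n)

Iteration 1:
  f(1.900000) = 1.610000
  f'(1.900000) = 3.800000
  x_1 = 1.900000 - 1.610000/3.800000 = 1.476316
Iteration 2:
  f(1.476316) = 0.179508
  f'(1.476316) = 2.952632
  x_2 = 1.476316 - 0.179508/2.952632 = 1.415520
Iteration 3:
  f(1.415520) = 0.003696
  f'(1.415520) = 2.831039
  x_3 = 1.415520 - 0.003696/2.831039 = 1.414214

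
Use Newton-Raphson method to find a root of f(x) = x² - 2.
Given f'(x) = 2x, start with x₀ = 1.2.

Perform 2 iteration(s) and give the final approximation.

f(x) = x² - 2
f'(x) = 2x
x₀ = 1.2

Newton-Raphson formula: x_{n+1} = x_n - f(x_n)/f'(x_n)

Iteration 1:
  f(1.200000) = -0.560000
  f'(1.200000) = 2.400000
  x_1 = 1.200000 - (-0.560000)/2.400000 = 1.433333
Iteration 2:
  f(1.433333) = 0.054444
  f'(1.433333) = 2.866667
  x_2 = 1.433333 - 0.054444/2.866667 = 1.414341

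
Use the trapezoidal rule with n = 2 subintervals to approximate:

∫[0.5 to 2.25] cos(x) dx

f(x) = cos(x)
a = 0.5, b = 2.25, n = 2
h = (b - a)/n = 0.875000

Trapezoidal rule: (h/2)[f(x₀) + 2f(x₁) + 2f(x₂) + ... + f(xₙ)]

x_0 = 0.5000, f(x_0) = 0.877583, coefficient = 1
x_1 = 1.3750, f(x_1) = 0.194548, coefficient = 2
x_2 = 2.2500, f(x_2) = -0.628174, coefficient = 1

I ≈ (0.875000/2) × 0.638504 = 0.279346
Exact value: 0.298648
Error: 0.019302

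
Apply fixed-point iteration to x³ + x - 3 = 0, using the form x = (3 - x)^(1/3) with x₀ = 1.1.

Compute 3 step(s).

Equation: x³ + x - 3 = 0
Fixed-point form: x = (3 - x)^(1/3)
x₀ = 1.1

x_1 = g(1.100000) = 1.238562
x_2 = g(1.238562) = 1.207691
x_3 = g(1.207691) = 1.214705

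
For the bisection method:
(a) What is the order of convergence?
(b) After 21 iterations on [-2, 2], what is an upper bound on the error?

(a) Bisection has linear (order 1) convergence; the error is halved each step.

(b) Error bound = (b-a)/2^n = (2 - (-2))/2^{21}
    = 4/2^{21}

(a) 1 (linear); (b) error ≤ 1.91e-06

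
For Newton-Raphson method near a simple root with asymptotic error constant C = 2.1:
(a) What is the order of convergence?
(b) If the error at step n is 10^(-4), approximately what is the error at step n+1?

(a) Newton-Raphson has quadratic (order 2) convergence near simple roots.
    This means |e_{n+1}| ≈ C|e_n|².

(b) With |e_n| = 10^(-4) and C = 2.1:
    |e_{n+1}| ≈ 2.1 × (10^(-4))² = 2.1 × 10^(-8)

(a) 2 (quadratic); (b) |e_{n+1}| ≈ 2.100e-08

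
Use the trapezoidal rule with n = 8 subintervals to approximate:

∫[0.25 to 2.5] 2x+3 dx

f(x) = 2x+3
a = 0.25, b = 2.5, n = 8
h = (b - a)/n = 0.281250

Trapezoidal rule: (h/2)[f(x₀) + 2f(x₁) + 2f(x₂) + ... + f(xₙ)]

x_0 = 0.2500, f(x_0) = 3.500000, coefficient = 1
x_1 = 0.5312, f(x_1) = 4.062500, coefficient = 2
x_2 = 0.8125, f(x_2) = 4.625000, coefficient = 2
x_3 = 1.0938, f(x_3) = 5.187500, coefficient = 2
x_4 = 1.3750, f(x_4) = 5.750000, coefficient = 2
x_5 = 1.6562, f(x_5) = 6.312500, coefficient = 2
x_6 = 1.9375, f(x_6) = 6.875000, coefficient = 2
x_7 = 2.2188, f(x_7) = 7.437500, coefficient = 2
x_8 = 2.5000, f(x_8) = 8.000000, coefficient = 1

I ≈ (0.281250/2) × 92.000000 = 12.937500
Exact value: 12.937500
Error: 0.000000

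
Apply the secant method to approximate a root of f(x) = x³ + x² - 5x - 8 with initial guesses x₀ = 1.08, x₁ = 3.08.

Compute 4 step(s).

f(x) = x³ + x² - 5x - 8
x₀ = 1.08, x₁ = 3.08

Secant formula: x_{n+1} = x_n - f(x_n)(x_n - x_{n-1})/(f(x_n) - f(x_{n-1}))

Iteration 1:
  f(1.080000) = -10.973888
  f(3.080000) = 15.304512
  x_2 = 3.080000 - 15.304512×(3.080000 - 1.080000)/(15.304512 - (-10.973888))
       = 1.915202
Iteration 2:
  f(3.080000) = 15.304512
  f(1.915202) = -6.883051
  x_3 = 1.915202 - (-6.883051)×(1.915202 - 3.080000)/(-6.883051 - 15.304512)
       = 2.276547
Iteration 3:
  f(1.915202) = -6.883051
  f(2.276547) = -2.401484
  x_4 = 2.276547 - (-2.401484)×(2.276547 - 1.915202)/(-2.401484 - (-6.883051))
       = 2.470177
Iteration 4:
  f(2.276547) = -2.401484
  f(2.470177) = 0.823347
  x_5 = 2.470177 - 0.823347×(2.470177 - 2.276547)/(0.823347 - (-2.401484))
       = 2.420740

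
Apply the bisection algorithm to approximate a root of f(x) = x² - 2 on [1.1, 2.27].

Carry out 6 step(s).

f(x) = x² - 2
Initial interval: [1.1, 2.27]

Iteration 1:
  c_1 = (1.100000 + 2.270000)/2 = 1.685000
  f(c_1) = f(1.685000) = 0.839225
  f(a) × f(c) < 0, new interval: [1.100000, 1.685000]
Iteration 2:
  c_2 = (1.100000 + 1.685000)/2 = 1.392500
  f(c_2) = f(1.392500) = -0.060944
  f(a) × f(c) ≥ 0, new interval: [1.392500, 1.685000]
Iteration 3:
  c_3 = (1.392500 + 1.685000)/2 = 1.538750
  f(c_3) = f(1.538750) = 0.367752
  f(a) × f(c) < 0, new interval: [1.392500, 1.538750]
Iteration 4:
  c_4 = (1.392500 + 1.538750)/2 = 1.465625
  f(c_4) = f(1.465625) = 0.148057
  f(a) × f(c) < 0, new interval: [1.392500, 1.465625]
Iteration 5:
  c_5 = (1.392500 + 1.465625)/2 = 1.429063
  f(c_5) = f(1.429063) = 0.042220
  f(a) × f(c) < 0, new interval: [1.392500, 1.429063]
Iteration 6:
  c_6 = (1.392500 + 1.429063)/2 = 1.410781
  f(c_6) = f(1.410781) = -0.009696
  f(a) × f(c) ≥ 0, new interval: [1.410781, 1.429063]

After 6 iteration(s), the approximation is c_6 = 1.410781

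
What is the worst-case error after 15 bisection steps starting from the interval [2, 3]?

Bisection error bound: |error| ≤ (b-a)/2^n
|error| ≤ (3 - 2)/2^15 = 1/2^15
|error| ≤ 0.0000305176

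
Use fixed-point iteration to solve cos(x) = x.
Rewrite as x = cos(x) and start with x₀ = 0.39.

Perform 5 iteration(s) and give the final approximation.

Equation: cos(x) = x
Fixed-point form: x = cos(x)
x₀ = 0.39

x_1 = g(0.390000) = 0.924909
x_2 = g(0.924909) = 0.601907
x_3 = g(0.601907) = 0.824257
x_4 = g(0.824257) = 0.679102
x_5 = g(0.679102) = 0.778137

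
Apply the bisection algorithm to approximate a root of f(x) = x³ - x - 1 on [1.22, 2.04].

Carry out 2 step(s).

f(x) = x³ - x - 1
Initial interval: [1.22, 2.04]

Iteration 1:
  c_1 = (1.220000 + 2.040000)/2 = 1.630000
  f(c_1) = f(1.630000) = 1.700747
  f(a) × f(c) < 0, new interval: [1.220000, 1.630000]
Iteration 2:
  c_2 = (1.220000 + 1.630000)/2 = 1.425000
  f(c_2) = f(1.425000) = 0.468641
  f(a) × f(c) < 0, new interval: [1.220000, 1.425000]

After 2 iteration(s), the approximation is c_2 = 1.425000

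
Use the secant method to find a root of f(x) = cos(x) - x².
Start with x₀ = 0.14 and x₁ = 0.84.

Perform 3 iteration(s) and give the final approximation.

f(x) = cos(x) - x²
x₀ = 0.14, x₁ = 0.84

Secant formula: x_{n+1} = x_n - f(x_n)(x_n - x_{n-1})/(f(x_n) - f(x_{n-1}))

Iteration 1:
  f(0.140000) = 0.970616
  f(0.840000) = -0.038137
  x_2 = 0.840000 - (-0.038137)×(0.840000 - 0.140000)/(-0.038137 - 0.970616)
       = 0.813536
Iteration 2:
  f(0.840000) = -0.038137
  f(0.813536) = 0.025093
  x_3 = 0.813536 - 0.025093×(0.813536 - 0.840000)/(0.025093 - (-0.038137))
       = 0.824038
Iteration 3:
  f(0.813536) = 0.025093
  f(0.824038) = 0.000224
  x_4 = 0.824038 - 0.000224×(0.824038 - 0.813536)/(0.000224 - 0.025093)
       = 0.824133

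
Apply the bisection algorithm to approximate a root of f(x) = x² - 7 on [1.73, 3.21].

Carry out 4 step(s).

f(x) = x² - 7
Initial interval: [1.73, 3.21]

Iteration 1:
  c_1 = (1.730000 + 3.210000)/2 = 2.470000
  f(c_1) = f(2.470000) = -0.899100
  f(a) × f(c) ≥ 0, new interval: [2.470000, 3.210000]
Iteration 2:
  c_2 = (2.470000 + 3.210000)/2 = 2.840000
  f(c_2) = f(2.840000) = 1.065600
  f(a) × f(c) < 0, new interval: [2.470000, 2.840000]
Iteration 3:
  c_3 = (2.470000 + 2.840000)/2 = 2.655000
  f(c_3) = f(2.655000) = 0.049025
  f(a) × f(c) < 0, new interval: [2.470000, 2.655000]
Iteration 4:
  c_4 = (2.470000 + 2.655000)/2 = 2.562500
  f(c_4) = f(2.562500) = -0.433594
  f(a) × f(c) ≥ 0, new interval: [2.562500, 2.655000]

After 4 iteration(s), the approximation is c_4 = 2.562500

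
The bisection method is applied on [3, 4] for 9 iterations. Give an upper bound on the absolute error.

Bisection error bound: |error| ≤ (b-a)/2^n
|error| ≤ (4 - 3)/2^9 = 1/2^9
|error| ≤ 0.0019531250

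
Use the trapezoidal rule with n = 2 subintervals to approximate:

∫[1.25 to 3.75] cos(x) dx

f(x) = cos(x)
a = 1.25, b = 3.75, n = 2
h = (b - a)/n = 1.250000

Trapezoidal rule: (h/2)[f(x₀) + 2f(x₁) + 2f(x₂) + ... + f(xₙ)]

x_0 = 1.2500, f(x_0) = 0.315322, coefficient = 1
x_1 = 2.5000, f(x_1) = -0.801144, coefficient = 2
x_2 = 3.7500, f(x_2) = -0.820559, coefficient = 1

I ≈ (1.250000/2) × -2.107524 = -1.317203
Exact value: -1.520546
Error: 0.203343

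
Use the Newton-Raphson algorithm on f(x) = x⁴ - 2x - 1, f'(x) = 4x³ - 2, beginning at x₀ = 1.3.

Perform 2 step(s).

f(x) = x⁴ - 2x - 1
f'(x) = 4x³ - 2
x₀ = 1.3

Newton-Raphson formula: x_{n+1} = x_n - f(x_n)/f'(x_n)

Iteration 1:
  f(1.300000) = -0.743900
  f'(1.300000) = 6.788000
  x_1 = 1.300000 - (-0.743900)/6.788000 = 1.409590
Iteration 2:
  f(1.409590) = 0.128771
  f'(1.409590) = 9.203116
  x_2 = 1.409590 - 0.128771/9.203116 = 1.395598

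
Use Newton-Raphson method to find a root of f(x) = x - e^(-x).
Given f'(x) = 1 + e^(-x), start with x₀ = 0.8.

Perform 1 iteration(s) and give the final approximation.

f(x) = x - e^(-x)
f'(x) = 1 + e^(-x)
x₀ = 0.8

Newton-Raphson formula: x_{n+1} = x_n - f(x_n)/f'(x_n)

Iteration 1:
  f(0.800000) = 0.350671
  f'(0.800000) = 1.449329
  x_1 = 0.800000 - 0.350671/1.449329 = 0.558046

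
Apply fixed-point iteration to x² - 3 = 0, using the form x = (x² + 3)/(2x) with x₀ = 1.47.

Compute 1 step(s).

Equation: x² - 3 = 0
Fixed-point form: x = (x² + 3)/(2x)
x₀ = 1.47

x_1 = g(1.470000) = 1.755408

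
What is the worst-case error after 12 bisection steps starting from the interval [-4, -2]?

Bisection error bound: |error| ≤ (b-a)/2^n
|error| ≤ (-2 - (-4))/2^12 = 2/2^12
|error| ≤ 0.0004882812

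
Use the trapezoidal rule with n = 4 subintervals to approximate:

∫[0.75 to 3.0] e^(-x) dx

f(x) = e^(-x)
a = 0.75, b = 3.0, n = 4
h = (b - a)/n = 0.562500

Trapezoidal rule: (h/2)[f(x₀) + 2f(x₁) + 2f(x₂) + ... + f(xₙ)]

x_0 = 0.7500, f(x_0) = 0.472367, coefficient = 1
x_1 = 1.3125, f(x_1) = 0.269146, coefficient = 2
x_2 = 1.8750, f(x_2) = 0.153355, coefficient = 2
x_3 = 2.4375, f(x_3) = 0.087379, coefficient = 2
x_4 = 3.0000, f(x_4) = 0.049787, coefficient = 1

I ≈ (0.562500/2) × 1.541914 = 0.433663
Exact value: 0.422579
Error: 0.011084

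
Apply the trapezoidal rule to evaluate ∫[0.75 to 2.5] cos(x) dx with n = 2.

f(x) = cos(x)
a = 0.75, b = 2.5, n = 2
h = (b - a)/n = 0.875000

Trapezoidal rule: (h/2)[f(x₀) + 2f(x₁) + 2f(x₂) + ... + f(xₙ)]

x_0 = 0.7500, f(x_0) = 0.731689, coefficient = 1
x_1 = 1.6250, f(x_1) = -0.054177, coefficient = 2
x_2 = 2.5000, f(x_2) = -0.801144, coefficient = 1

I ≈ (0.875000/2) × -0.177809 = -0.077791
Exact value: -0.083167
Error: 0.005375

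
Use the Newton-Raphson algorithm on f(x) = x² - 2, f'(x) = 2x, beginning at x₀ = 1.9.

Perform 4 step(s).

f(x) = x² - 2
f'(x) = 2x
x₀ = 1.9

Newton-Raphson formula: x_{n+1} = x_n - f(x_n)/f'(x_n)

Iteration 1:
  f(1.900000) = 1.610000
  f'(1.900000) = 3.800000
  x_1 = 1.900000 - 1.610000/3.800000 = 1.476316
Iteration 2:
  f(1.476316) = 0.179508
  f'(1.476316) = 2.952632
  x_2 = 1.476316 - 0.179508/2.952632 = 1.415520
Iteration 3:
  f(1.415520) = 0.003696
  f'(1.415520) = 2.831039
  x_3 = 1.415520 - 0.003696/2.831039 = 1.414214
Iteration 4:
  f(1.414214) = 0.000002
  f'(1.414214) = 2.828428
  x_4 = 1.414214 - 0.000002/2.828428 = 1.414214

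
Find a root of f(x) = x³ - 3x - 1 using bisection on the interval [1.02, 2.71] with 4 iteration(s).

f(x) = x³ - 3x - 1
Initial interval: [1.02, 2.71]

Iteration 1:
  c_1 = (1.020000 + 2.710000)/2 = 1.865000
  f(c_1) = f(1.865000) = -0.108110
  f(a) × f(c) ≥ 0, new interval: [1.865000, 2.710000]
Iteration 2:
  c_2 = (1.865000 + 2.710000)/2 = 2.287500
  f(c_2) = f(2.287500) = 4.107201
  f(a) × f(c) < 0, new interval: [1.865000, 2.287500]
Iteration 3:
  c_3 = (1.865000 + 2.287500)/2 = 2.076250
  f(c_3) = f(2.076250) = 1.721578
  f(a) × f(c) < 0, new interval: [1.865000, 2.076250]
Iteration 4:
  c_4 = (1.865000 + 2.076250)/2 = 1.970625
  f(c_4) = f(1.970625) = 0.740777
  f(a) × f(c) < 0, new interval: [1.865000, 1.970625]

After 4 iteration(s), the approximation is c_4 = 1.970625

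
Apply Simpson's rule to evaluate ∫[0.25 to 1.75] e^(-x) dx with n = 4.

f(x) = e^(-x)
a = 0.25, b = 1.75, n = 4
h = (b - a)/n = 0.375000

Simpson's rule: (h/3)[f(x₀) + 4f(x₁) + 2f(x₂) + ... + f(xₙ)]

x_0 = 0.2500, f(x_0) = 0.778801, coefficient = 1
x_1 = 0.6250, f(x_1) = 0.535261, coefficient = 4
x_2 = 1.0000, f(x_2) = 0.367879, coefficient = 2
x_3 = 1.3750, f(x_3) = 0.252840, coefficient = 4
x_4 = 1.7500, f(x_4) = 0.173774, coefficient = 1

I ≈ (0.375000/3) × 4.840738 = 0.605092
Exact value: 0.605027
Error: 0.000065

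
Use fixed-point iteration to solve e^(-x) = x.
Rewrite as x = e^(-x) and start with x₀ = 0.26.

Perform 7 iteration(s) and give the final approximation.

Equation: e^(-x) = x
Fixed-point form: x = e^(-x)
x₀ = 0.26

x_1 = g(0.260000) = 0.771052
x_2 = g(0.771052) = 0.462526
x_3 = g(0.462526) = 0.629691
x_4 = g(0.629691) = 0.532757
x_5 = g(0.532757) = 0.586985
x_6 = g(0.586985) = 0.556001
x_7 = g(0.556001) = 0.573498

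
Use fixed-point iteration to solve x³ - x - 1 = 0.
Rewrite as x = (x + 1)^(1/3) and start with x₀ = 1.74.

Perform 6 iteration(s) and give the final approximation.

Equation: x³ - x - 1 = 0
Fixed-point form: x = (x + 1)^(1/3)
x₀ = 1.74

x_1 = g(1.740000) = 1.399319
x_2 = g(1.399319) = 1.338739
x_3 = g(1.338739) = 1.327376
x_4 = g(1.327376) = 1.325223
x_5 = g(1.325223) = 1.324814
x_6 = g(1.324814) = 1.324736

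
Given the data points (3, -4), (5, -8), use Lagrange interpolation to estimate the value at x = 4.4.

Lagrange interpolation formula:
P(x) = Σ yᵢ × Lᵢ(x)
where Lᵢ(x) = Π_{j≠i} (x - xⱼ)/(xᵢ - xⱼ)

L_0(4.4) = (4.4 - 5)/(3 - 5) = 0.300000
L_1(4.4) = (4.4 - 3)/(5 - 3) = 0.700000

P(4.4) = (-4)×L_0(4.4) + (-8)×L_1(4.4)
P(4.4) = -6.800000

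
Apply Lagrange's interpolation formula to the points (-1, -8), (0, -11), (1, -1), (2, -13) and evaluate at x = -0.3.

Lagrange interpolation formula:
P(x) = Σ yᵢ × Lᵢ(x)
where Lᵢ(x) = Π_{j≠i} (x - xⱼ)/(xᵢ - xⱼ)

L_0(-0.3) = (-0.3 - 0)/(-1 - 0) × (-0.3 - 1)/(-1 - 1) × (-0.3 - 2)/(-1 - 2) = 0.149500
L_1(-0.3) = (-0.3 - (-1))/(0 - (-1)) × (-0.3 - 1)/(0 - 1) × (-0.3 - 2)/(0 - 2) = 1.046500
L_2(-0.3) = (-0.3 - (-1))/(1 - (-1)) × (-0.3 - 0)/(1 - 0) × (-0.3 - 2)/(1 - 2) = -0.241500
L_3(-0.3) = (-0.3 - (-1))/(2 - (-1)) × (-0.3 - 0)/(2 - 0) × (-0.3 - 1)/(2 - 1) = 0.045500

P(-0.3) = (-8)×L_0(-0.3) + (-11)×L_1(-0.3) + (-1)×L_2(-0.3) + (-13)×L_3(-0.3)
P(-0.3) = -13.057500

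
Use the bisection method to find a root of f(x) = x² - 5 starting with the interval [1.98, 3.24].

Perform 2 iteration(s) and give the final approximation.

f(x) = x² - 5
Initial interval: [1.98, 3.24]

Iteration 1:
  c_1 = (1.980000 + 3.240000)/2 = 2.610000
  f(c_1) = f(2.610000) = 1.812100
  f(a) × f(c) < 0, new interval: [1.980000, 2.610000]
Iteration 2:
  c_2 = (1.980000 + 2.610000)/2 = 2.295000
  f(c_2) = f(2.295000) = 0.267025
  f(a) × f(c) < 0, new interval: [1.980000, 2.295000]

After 2 iteration(s), the approximation is c_2 = 2.295000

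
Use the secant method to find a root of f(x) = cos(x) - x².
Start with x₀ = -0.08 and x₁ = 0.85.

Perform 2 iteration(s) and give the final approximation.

f(x) = cos(x) - x²
x₀ = -0.08, x₁ = 0.85

Secant formula: x_{n+1} = x_n - f(x_n)(x_n - x_{n-1})/(f(x_n) - f(x_{n-1}))

Iteration 1:
  f(-0.080000) = 0.990402
  f(0.850000) = -0.062517
  x_2 = 0.850000 - (-0.062517)×(0.850000 - (-0.080000))/(-0.062517 - 0.990402)
       = 0.794781
Iteration 2:
  f(0.850000) = -0.062517
  f(0.794781) = 0.068763
  x_3 = 0.794781 - 0.068763×(0.794781 - 0.850000)/(0.068763 - (-0.062517))
       = 0.823704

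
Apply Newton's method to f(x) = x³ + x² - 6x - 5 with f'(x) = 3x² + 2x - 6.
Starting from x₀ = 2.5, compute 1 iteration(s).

f(x) = x³ + x² - 6x - 5
f'(x) = 3x² + 2x - 6
x₀ = 2.5

Newton-Raphson formula: x_{n+1} = x_n - f(x_n)/f'(x_n)

Iteration 1:
  f(2.500000) = 1.875000
  f'(2.500000) = 17.750000
  x_1 = 2.500000 - 1.875000/17.750000 = 2.394366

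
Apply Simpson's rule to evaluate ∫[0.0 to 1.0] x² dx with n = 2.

f(x) = x²
a = 0.0, b = 1.0, n = 2
h = (b - a)/n = 0.500000

Simpson's rule: (h/3)[f(x₀) + 4f(x₁) + 2f(x₂) + ... + f(xₙ)]

x_0 = 0.0000, f(x_0) = 0.000000, coefficient = 1
x_1 = 0.5000, f(x_1) = 0.250000, coefficient = 4
x_2 = 1.0000, f(x_2) = 1.000000, coefficient = 1

I ≈ (0.500000/3) × 2.000000 = 0.333333
Exact value: 0.333333
Error: 0.000000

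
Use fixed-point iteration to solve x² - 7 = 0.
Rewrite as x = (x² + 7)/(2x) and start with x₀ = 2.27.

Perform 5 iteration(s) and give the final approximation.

Equation: x² - 7 = 0
Fixed-point form: x = (x² + 7)/(2x)
x₀ = 2.27

x_1 = g(2.270000) = 2.676850
x_2 = g(2.676850) = 2.645932
x_3 = g(2.645932) = 2.645751
x_4 = g(2.645751) = 2.645751
x_5 = g(2.645751) = 2.645751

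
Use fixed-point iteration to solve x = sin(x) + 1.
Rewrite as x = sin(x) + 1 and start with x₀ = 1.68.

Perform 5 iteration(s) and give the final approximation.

Equation: x = sin(x) + 1
Fixed-point form: x = sin(x) + 1
x₀ = 1.68

x_1 = g(1.680000) = 1.994043
x_2 = g(1.994043) = 1.911760
x_3 = g(1.911760) = 1.942433
x_4 = g(1.942433) = 1.931734
x_5 = g(1.931734) = 1.935566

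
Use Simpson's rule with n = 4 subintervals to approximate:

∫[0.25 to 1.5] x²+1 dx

f(x) = x²+1
a = 0.25, b = 1.5, n = 4
h = (b - a)/n = 0.312500

Simpson's rule: (h/3)[f(x₀) + 4f(x₁) + 2f(x₂) + ... + f(xₙ)]

x_0 = 0.2500, f(x_0) = 1.062500, coefficient = 1
x_1 = 0.5625, f(x_1) = 1.316406, coefficient = 4
x_2 = 0.8750, f(x_2) = 1.765625, coefficient = 2
x_3 = 1.1875, f(x_3) = 2.410156, coefficient = 4
x_4 = 1.5000, f(x_4) = 3.250000, coefficient = 1

I ≈ (0.312500/3) × 22.750000 = 2.369792
Exact value: 2.369792
Error: 0.000000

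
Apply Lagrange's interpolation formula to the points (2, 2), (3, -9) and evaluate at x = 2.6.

Lagrange interpolation formula:
P(x) = Σ yᵢ × Lᵢ(x)
where Lᵢ(x) = Π_{j≠i} (x - xⱼ)/(xᵢ - xⱼ)

L_0(2.6) = (2.6 - 3)/(2 - 3) = 0.400000
L_1(2.6) = (2.6 - 2)/(3 - 2) = 0.600000

P(2.6) = 2×L_0(2.6) + (-9)×L_1(2.6)
P(2.6) = -4.600000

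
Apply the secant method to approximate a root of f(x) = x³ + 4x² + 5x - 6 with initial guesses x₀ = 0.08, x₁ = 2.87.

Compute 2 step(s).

f(x) = x³ + 4x² + 5x - 6
x₀ = 0.08, x₁ = 2.87

Secant formula: x_{n+1} = x_n - f(x_n)(x_n - x_{n-1})/(f(x_n) - f(x_{n-1}))

Iteration 1:
  f(0.080000) = -5.573888
  f(2.870000) = 64.937503
  x_2 = 2.870000 - 64.937503×(2.870000 - 0.080000)/(64.937503 - (-5.573888))
       = 0.300548
Iteration 2:
  f(2.870000) = 64.937503
  f(0.300548) = -4.108795
  x_3 = 0.300548 - (-4.108795)×(0.300548 - 2.870000)/(-4.108795 - 64.937503)
       = 0.453451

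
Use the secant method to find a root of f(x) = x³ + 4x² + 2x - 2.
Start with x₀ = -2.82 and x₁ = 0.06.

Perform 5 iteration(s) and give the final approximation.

f(x) = x³ + 4x² + 2x - 2
x₀ = -2.82, x₁ = 0.06

Secant formula: x_{n+1} = x_n - f(x_n)(x_n - x_{n-1})/(f(x_n) - f(x_{n-1}))

Iteration 1:
  f(-2.820000) = 1.743832
  f(0.060000) = -1.865384
  x_2 = 0.060000 - (-1.865384)×(0.060000 - (-2.820000))/(-1.865384 - 1.743832)
       = -1.428497
Iteration 2:
  f(0.060000) = -1.865384
  f(-1.428497) = 0.390423
  x_3 = -1.428497 - 0.390423×(-1.428497 - 0.060000)/(0.390423 - (-1.865384))
       = -1.170875
Iteration 3:
  f(-1.428497) = 0.390423
  f(-1.170875) = -0.463165
  x_4 = -1.170875 - (-0.463165)×(-1.170875 - (-1.428497))/(-0.463165 - 0.390423)
       = -1.310663
Iteration 4:
  f(-1.170875) = -0.463165
  f(-1.310663) = -0.001482
  x_5 = -1.310663 - (-0.001482)×(-1.310663 - (-1.170875))/(-0.001482 - (-0.463165))
       = -1.311112
Iteration 5:
  f(-1.310663) = -0.001482
  f(-1.311112) = 0.000013
  x_6 = -1.311112 - 0.000013×(-1.311112 - (-1.310663))/(0.000013 - (-0.001482))
       = -1.311108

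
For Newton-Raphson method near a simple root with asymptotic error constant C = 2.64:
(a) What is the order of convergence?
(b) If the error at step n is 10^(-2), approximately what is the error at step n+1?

(a) Newton-Raphson has quadratic (order 2) convergence near simple roots.
    This means |e_{n+1}| ≈ C|e_n|².

(b) With |e_n| = 10^(-2) and C = 2.64:
    |e_{n+1}| ≈ 2.64 × (10^(-2))² = 2.64 × 10^(-4)

(a) 2 (quadratic); (b) |e_{n+1}| ≈ 2.640e-04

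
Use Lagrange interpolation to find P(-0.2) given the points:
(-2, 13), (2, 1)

Lagrange interpolation formula:
P(x) = Σ yᵢ × Lᵢ(x)
where Lᵢ(x) = Π_{j≠i} (x - xⱼ)/(xᵢ - xⱼ)

L_0(-0.2) = (-0.2 - 2)/(-2 - 2) = 0.550000
L_1(-0.2) = (-0.2 - (-2))/(2 - (-2)) = 0.450000

P(-0.2) = 13×L_0(-0.2) + 1×L_1(-0.2)
P(-0.2) = 7.600000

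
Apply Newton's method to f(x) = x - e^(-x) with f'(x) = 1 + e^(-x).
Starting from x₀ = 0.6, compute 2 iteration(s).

f(x) = x - e^(-x)
f'(x) = 1 + e^(-x)
x₀ = 0.6

Newton-Raphson formula: x_{n+1} = x_n - f(x_n)/f'(x_n)

Iteration 1:
  f(0.600000) = 0.051188
  f'(0.600000) = 1.548812
  x_1 = 0.600000 - 0.051188/1.548812 = 0.566950
Iteration 2:
  f(0.566950) = -0.000303
  f'(0.566950) = 1.567253
  x_2 = 0.566950 - (-0.000303)/1.567253 = 0.567143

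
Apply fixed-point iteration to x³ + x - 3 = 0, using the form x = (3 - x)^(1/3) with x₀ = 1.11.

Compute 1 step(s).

Equation: x³ + x - 3 = 0
Fixed-point form: x = (3 - x)^(1/3)
x₀ = 1.11

x_1 = g(1.110000) = 1.236386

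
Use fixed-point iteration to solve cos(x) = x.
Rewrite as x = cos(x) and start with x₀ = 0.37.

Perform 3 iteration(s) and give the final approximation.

Equation: cos(x) = x
Fixed-point form: x = cos(x)
x₀ = 0.37

x_1 = g(0.370000) = 0.932327
x_2 = g(0.932327) = 0.595967
x_3 = g(0.595967) = 0.827606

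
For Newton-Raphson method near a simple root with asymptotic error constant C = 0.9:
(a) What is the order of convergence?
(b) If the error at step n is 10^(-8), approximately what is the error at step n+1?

(a) Newton-Raphson has quadratic (order 2) convergence near simple roots.
    This means |e_{n+1}| ≈ C|e_n|².

(b) With |e_n| = 10^(-8) and C = 0.9:
    |e_{n+1}| ≈ 0.9 × (10^(-8))² = 0.9 × 10^(-16)

(a) 2 (quadratic); (b) |e_{n+1}| ≈ 9.000e-17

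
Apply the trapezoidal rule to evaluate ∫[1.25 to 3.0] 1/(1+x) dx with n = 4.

f(x) = 1/(1+x)
a = 1.25, b = 3.0, n = 4
h = (b - a)/n = 0.437500

Trapezoidal rule: (h/2)[f(x₀) + 2f(x₁) + 2f(x₂) + ... + f(xₙ)]

x_0 = 1.2500, f(x_0) = 0.444444, coefficient = 1
x_1 = 1.6875, f(x_1) = 0.372093, coefficient = 2
x_2 = 2.1250, f(x_2) = 0.320000, coefficient = 2
x_3 = 2.5625, f(x_3) = 0.280702, coefficient = 2
x_4 = 3.0000, f(x_4) = 0.250000, coefficient = 1

I ≈ (0.437500/2) × 2.640034 = 0.577507
Exact value: 0.575364
Error: 0.002143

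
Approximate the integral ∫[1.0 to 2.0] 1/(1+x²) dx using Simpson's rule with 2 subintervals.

f(x) = 1/(1+x²)
a = 1.0, b = 2.0, n = 2
h = (b - a)/n = 0.500000

Simpson's rule: (h/3)[f(x₀) + 4f(x₁) + 2f(x₂) + ... + f(xₙ)]

x_0 = 1.0000, f(x_0) = 0.500000, coefficient = 1
x_1 = 1.5000, f(x_1) = 0.307692, coefficient = 4
x_2 = 2.0000, f(x_2) = 0.200000, coefficient = 1

I ≈ (0.500000/3) × 1.930769 = 0.321795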